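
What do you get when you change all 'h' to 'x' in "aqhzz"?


Input string: 'aqhzz'
Operation: replace 'h' with 'x'
Positions of 'h': 2
After replacement: aqxzz


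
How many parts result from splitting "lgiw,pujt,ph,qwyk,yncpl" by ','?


Input string: 'lgiw,pujt,ph,qwyk,yncpl'
Delimiter: ','
Split result: 'lgiw', 'pujt', 'ph', 'qwyk', 'yncpl'
Number of parts: 5


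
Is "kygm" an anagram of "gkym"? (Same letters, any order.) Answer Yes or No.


String 1: 'gkym' -> sorted: 'gkmy'
String 2: 'kygm' -> sorted: 'gkmy'
Compare sorted forms: 'gkmy' == 'gkmy'
Anagram: Yes


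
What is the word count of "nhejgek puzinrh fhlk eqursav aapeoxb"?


Input string: 'nhejgek puzinrh fhlk eqursav aapeoxb'
Operation: split by spaces
Words found: 'nhejgek', 'puzinrh', 'fhlk', 'eqursav', 'aapeoxb'
Word count: 5


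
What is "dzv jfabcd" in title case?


Input string: 'dzv jfabcd'
Operation: capitalize first letter of each word
Word transformations: 'dzv'->'Dzv', 'jfabcd'->'Jfabcd'
Result: Dzv Jfabcd


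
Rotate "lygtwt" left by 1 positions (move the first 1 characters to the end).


Input: 'lygtwt', shift = 1
Operation: split at index 1 and swap parts
Front part s[0:1] = 'l'
Back part s[1:] = 'ygtwt'
Rotated = back + front = 'ygtwt' + 'l'
Result: ygtwtl


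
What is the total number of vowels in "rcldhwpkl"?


Input string: 'rcldhwpkl'
Operation: count vowels (a, e, i, o, u)
Scan: s[0]='r', s[1]='c', s[2]='l', s[3]='d', s[4]='h', s[5]='w', s[6]='p', s[7]='k', s[8]='l'
Vowels found: 0
Result: 0


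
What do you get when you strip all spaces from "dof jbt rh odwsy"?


Input string: 'dof jbt rh odwsy'
Operation: remove all spaces
Words: 'dof', 'jbt', 'rh', 'odwsy'
Join without spaces: dofjbtrhodwsy


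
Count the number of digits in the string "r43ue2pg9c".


Input string: 'r43ue2pg9c'
Operation: count digit characters (0-9)
Scan: 'r', '4'(digit), '3'(digit), 'u', 'e', '2'(digit), 'p', 'g', '9'(digit), 'c'
Digits found: 4
Result: 4


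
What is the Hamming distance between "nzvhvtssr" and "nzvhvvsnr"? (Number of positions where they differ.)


String 1: 'nzvhvtssr'
String 2: 'nzvhvvsnr'
Compare each position: pos 0: 'n'=='n', pos 1: 'z'=='z', pos 2: 'v'=='v', pos 3: 'h'=='h', pos 4: 'v'=='v', pos 5: 't'!='v', pos 6: 's'=='s', pos 7: 's'!='n', pos 8: 'r'=='r'
Differing positions: 2
Hamming distance: 2


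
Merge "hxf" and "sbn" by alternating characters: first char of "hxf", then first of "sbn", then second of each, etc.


String 1: 'hxf'
String 2: 'sbn'
Operation: alternate characters
Pairs: 'h'+'s', 'x'+'b', 'f'+'n'
Result: hsxbfn


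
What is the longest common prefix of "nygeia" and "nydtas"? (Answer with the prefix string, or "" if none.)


String 1: 'nygeia'
String 2: 'nydtas'
Compare position by position:
pos 0: 'n' vs 'n' match
pos 1: 'y' vs 'y' match
pos 2: 'g' vs 'd' differ -> stop
Longest common prefix: "ny" (length 2)


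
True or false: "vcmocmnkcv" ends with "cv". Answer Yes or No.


Input string: 'vcmocmnkcv'
Suffix to check: 'cv'
Last 2 characters of input: 'cv'
Match: True
Result: Yes


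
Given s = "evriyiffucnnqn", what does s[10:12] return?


Input string: 'evriyiffucnnqn'
Operation: slice [10:12]
Extract characters: s[10]='n', s[11]='n'
Result: nn


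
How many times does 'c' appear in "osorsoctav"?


Input string: 'osorsoctav'
Target character: 'c'
Scan each position: s[6]='c'
Matches found at indices: 6
Total: 1


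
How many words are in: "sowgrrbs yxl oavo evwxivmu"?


Input string: 'sowgrrbs yxl oavo evwxivmu'
Operation: split by spaces
Words found: 'sowgrrbs', 'yxl', 'oavo', 'evwxivmu'
Word count: 4


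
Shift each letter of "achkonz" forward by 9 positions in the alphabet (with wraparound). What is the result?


Input: 'achkonz', shift = 9
Operation: for each letter, (position + 9) mod 26
Mapping: 'a'(0+9=9)->'j', 'c'(2+9=11)->'l', 'h'(7+9=16)->'q', 'k'(10+9=19)->'t', 'o'(14+9=23)->'x', 'n'(13+9=22)->'w', 'z'(25+9=34, 34 mod 26=8)->'i'
Result: jlqtxwi


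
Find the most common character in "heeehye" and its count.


Input: 'heeehye'
Operation: tally each character
Counts: 'e':4, 'h':2, 'y':1
Maximum: 'e' appears 4 times


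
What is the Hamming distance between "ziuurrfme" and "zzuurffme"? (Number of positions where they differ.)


String 1: 'ziuurrfme'
String 2: 'zzuurffme'
Compare each position: pos 0: 'z'=='z', pos 1: 'i'!='z', pos 2: 'u'=='u', pos 3: 'u'=='u', pos 4: 'r'=='r', pos 5: 'r'!='f', pos 6: 'f'=='f', pos 7: 'm'=='m', pos 8: 'e'=='e'
Differing positions: 2
Hamming distance: 2


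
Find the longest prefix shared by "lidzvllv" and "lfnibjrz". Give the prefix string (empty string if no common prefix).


String 1: 'lidzvllv'
String 2: 'lfnibjrz'
Compare position by position:
pos 0: 'l' vs 'l' match
pos 1: 'i' vs 'f' differ -> stop
Longest common prefix: "l" (length 1)


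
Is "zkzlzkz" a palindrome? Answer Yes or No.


Input string: 'zkzlzkz'
Reversed: 'zkzlzkz'
Compare pairs: s[0]='z' vs s[6]='z' (match), s[1]='k' vs s[5]='k' (match), s[2]='z' vs s[4]='z' (match)
Palindrome: Yes


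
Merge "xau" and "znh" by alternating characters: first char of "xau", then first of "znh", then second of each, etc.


String 1: 'xau'
String 2: 'znh'
Operation: alternate characters
Pairs: 'x'+'z', 'a'+'n', 'u'+'h'
Result: xzanuh


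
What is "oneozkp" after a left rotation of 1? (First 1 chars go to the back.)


Input: 'oneozkp', shift = 1
Operation: split at index 1 and swap parts
Front part s[0:1] = 'o'
Back part s[1:] = 'neozkp'
Rotated = back + front = 'neozkp' + 'o'
Result: neozkpo


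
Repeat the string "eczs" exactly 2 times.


Input string: 'eczs'
Operation: repeat 2 times
Concatenation: 'eczs' + 'eczs'
Result: eczseczs


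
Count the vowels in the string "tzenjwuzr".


Input string: 'tzenjwuzr'
Operation: count vowels (a, e, i, o, u)
Scan: s[0]='t', s[1]='z', s[2]='e' (vowel), s[3]='n', s[4]='j', s[5]='w', s[6]='u' (vowel), s[7]='z', s[8]='r'
Vowels found: 2
Result: 2


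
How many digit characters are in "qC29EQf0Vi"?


Input string: 'qC29EQf0Vi'
Operation: count digit characters (0-9)
Scan: 'q', 'C', '2'(digit), '9'(digit), 'E', 'Q', 'f', '0'(digit), 'V', 'i'
Digits found: 3
Result: 3


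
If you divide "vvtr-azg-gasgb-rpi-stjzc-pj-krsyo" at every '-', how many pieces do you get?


Input string: 'vvtr-azg-gasgb-rpi-stjzc-pj-krsyo'
Delimiter: '-'
Split result: 'vvtr', 'azg', 'gasgb', 'rpi', 'stjzc', 'pj', 'krsyo'
Number of parts: 7


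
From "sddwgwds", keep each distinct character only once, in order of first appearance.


Input: 'sddwgwds'
Operation: keep first occurrence of each character
Scan: s[0]='s' new -> keep; s[1]='d' new -> keep; s[2]='d' seen -> skip; s[3]='w' new -> keep; s[4]='g' new -> keep; s[5]='w' seen -> skip; s[6]='d' seen -> skip; s[7]='s' seen -> skip
Result: sdwg


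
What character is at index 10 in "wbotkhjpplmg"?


Input string: 'wbotkhjpplmg'
Operation: get character at index 10
Index mapping: s[0]='w', s[1]='b', s[2]='o', s[3]='t', s[4]='k', s[5]='h', s[6]='j', s[7]='p', s[8]='p', s[9]='l', s[10]='m'
Result: 'm'


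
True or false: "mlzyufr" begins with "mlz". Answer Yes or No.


Input string: 'mlzyufr'
Prefix to check: 'mlz'
First 3 characters of input: 'mlz'
Match: True
Result: Yes


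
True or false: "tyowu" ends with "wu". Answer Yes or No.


Input string: 'tyowu'
Suffix to check: 'wu'
Last 2 characters of input: 'wu'
Match: True
Result: Yes


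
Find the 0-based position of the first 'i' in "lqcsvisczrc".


Input string: 'lqcsvisczrc'
Target: 'i'
Scanning left to right: s[0]='l', s[1]='q', s[2]='c', s[3]='s', s[4]='v', s[5]='i'
First match at index: 5


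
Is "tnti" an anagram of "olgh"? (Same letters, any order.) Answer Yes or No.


String 1: 'olgh' -> sorted: 'ghlo'
String 2: 'tnti' -> sorted: 'intt'
Compare sorted forms: 'ghlo' != 'intt'
Anagram: No


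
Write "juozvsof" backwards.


Input string: 'juozvsof'
Operation: reverse character order
Original order: 'j' -> 'u' -> 'o' -> 'z' -> 'v' -> 's' -> 'o' -> 'f'
Reversed order: 'f' -> 'o' -> 's' -> 'v' -> 'z' -> 'o' -> 'u' -> 'j'
Result: fosvzouj


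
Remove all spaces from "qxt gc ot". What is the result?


Input string: 'qxt gc ot'
Operation: remove all spaces
Words: 'qxt', 'gc', 'ot'
Join without spaces: qxtgcot


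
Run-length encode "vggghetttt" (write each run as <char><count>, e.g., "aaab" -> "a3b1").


Input: 'vggghetttt'
Operation: identify consecutive runs
Runs: 'v' -> v1, 'ggg' -> g3, 'h' -> h1, 'e' -> e1, 'tttt' -> t4
Encoded: v1g3h1e1t4


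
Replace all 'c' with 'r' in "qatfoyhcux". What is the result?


Input string: 'qatfoyhcux'
Operation: replace 'c' with 'r'
Positions of 'c': 7
After replacement: qatfoyhrux


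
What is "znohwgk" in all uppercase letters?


Input string: 'znohwgk'
Operation: convert each letter to uppercase
Mapping: 'z'->'Z', 'n'->'N', 'o'->'O', 'h'->'H', 'w'->'W', 'g'->'G', 'k'->'K'
Result: ZNOHWGK


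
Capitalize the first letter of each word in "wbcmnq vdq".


Input string: 'wbcmnq vdq'
Operation: capitalize first letter of each word
Word transformations: 'wbcmnq'->'Wbcmnq', 'vdq'->'Vdq'
Result: Wbcmnq Vdq


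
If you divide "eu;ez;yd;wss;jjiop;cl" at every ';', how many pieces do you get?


Input string: 'eu;ez;yd;wss;jjiop;cl'
Delimiter: ';'
Split result: 'eu', 'ez', 'yd', 'wss', 'jjiop', 'cl'
Number of parts: 6


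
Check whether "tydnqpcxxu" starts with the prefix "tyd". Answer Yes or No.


Input string: 'tydnqpcxxu'
Prefix to check: 'tyd'
First 3 characters of input: 'tyd'
Match: True
Result: Yes


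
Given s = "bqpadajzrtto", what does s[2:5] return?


Input string: 'bqpadajzrtto'
Operation: slice [2:5]
Extract characters: s[2]='p', s[3]='a', s[4]='d'
Result: pad


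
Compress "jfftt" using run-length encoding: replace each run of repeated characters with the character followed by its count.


Input: 'jfftt'
Operation: identify consecutive runs
Runs: 'j' -> j1, 'ff' -> f2, 'tt' -> t2
Encoded: j1f2t2


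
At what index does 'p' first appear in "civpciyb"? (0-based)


Input string: 'civpciyb'
Target: 'p'
Scanning left to right: s[0]='c', s[1]='i', s[2]='v', s[3]='p'
First match at index: 3


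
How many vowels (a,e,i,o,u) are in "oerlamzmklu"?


Input string: 'oerlamzmklu'
Operation: count vowels (a, e, i, o, u)
Scan: s[0]='o' (vowel), s[1]='e' (vowel), s[2]='r', s[3]='l', s[4]='a' (vowel), s[5]='m', s[6]='z', s[7]='m', s[8]='k', s[9]='l', s[10]='u' (vowel)
Vowels found: 4
Result: 4


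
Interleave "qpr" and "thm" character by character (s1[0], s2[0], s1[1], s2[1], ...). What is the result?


String 1: 'qpr'
String 2: 'thm'
Operation: alternate characters
Pairs: 'q'+'t', 'p'+'h', 'r'+'m'
Result: qtphrm


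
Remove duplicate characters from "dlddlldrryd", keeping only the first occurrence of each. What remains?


Input: 'dlddlldrryd'
Operation: keep first occurrence of each character
Scan: s[0]='d' new -> keep; s[1]='l' new -> keep; s[2]='d' seen -> skip; s[3]='d' seen -> skip; s[4]='l' seen -> skip; s[5]='l' seen -> skip; s[6]='d' seen -> skip; s[7]='r' new -> keep; s[8]='r' seen -> skip; s[9]='y' new -> keep; s[10]='d' seen -> skip
Result: dlry


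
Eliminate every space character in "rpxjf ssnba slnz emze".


Input string: 'rpxjf ssnba slnz emze'
Operation: remove all spaces
Words: 'rpxjf', 'ssnba', 'slnz', 'emze'
Join without spaces: rpxjfssnbaslnzemze


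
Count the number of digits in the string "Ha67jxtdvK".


Input string: 'Ha67jxtdvK'
Operation: count digit characters (0-9)
Scan: 'H', 'a', '6'(digit), '7'(digit), 'j', 'x', 't', 'd', 'v', 'K'
Digits found: 2
Result: 2


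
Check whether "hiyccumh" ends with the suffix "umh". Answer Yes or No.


Input string: 'hiyccumh'
Suffix to check: 'umh'
Last 3 characters of input: 'umh'
Match: True
Result: Yes


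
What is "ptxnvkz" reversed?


Input string: 'ptxnvkz'
Operation: reverse character order
Original order: 'p' -> 't' -> 'x' -> 'n' -> 'v' -> 'k' -> 'z'
Reversed order: 'z' -> 'k' -> 'v' -> 'n' -> 'x' -> 't' -> 'p'
Result: zkvnxtp


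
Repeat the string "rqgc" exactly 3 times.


Input string: 'rqgc'
Operation: repeat 3 times
Concatenation: 'rqgc' + 'rqgc' + 'rqgc'
Result: rqgcrqgcrqgc


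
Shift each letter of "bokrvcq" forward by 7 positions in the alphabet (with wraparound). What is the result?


Input: 'bokrvcq', shift = 7
Operation: for each letter, (position + 7) mod 26
Mapping: 'b'(1+7=8)->'i', 'o'(14+7=21)->'v', 'k'(10+7=17)->'r', 'r'(17+7=24)->'y', 'v'(21+7=28, 28 mod 26=2)->'c', 'c'(2+7=9)->'j', 'q'(16+7=23)->'x'
Result: ivrycjx


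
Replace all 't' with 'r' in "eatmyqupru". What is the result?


Input string: 'eatmyqupru'
Operation: replace 't' with 'r'
Positions of 't': 2
After replacement: earmyqupru


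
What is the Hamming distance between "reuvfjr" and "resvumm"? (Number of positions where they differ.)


String 1: 'reuvfjr'
String 2: 'resvumm'
Compare each position: pos 0: 'r'=='r', pos 1: 'e'=='e', pos 2: 'u'!='s', pos 3: 'v'=='v', pos 4: 'f'!='u', pos 5: 'j'!='m', pos 6: 'r'!='m'
Differing positions: 4
Hamming distance: 4


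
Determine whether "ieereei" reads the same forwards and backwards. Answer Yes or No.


Input string: 'ieereei'
Reversed: 'ieereei'
Compare pairs: s[0]='i' vs s[6]='i' (match), s[1]='e' vs s[5]='e' (match), s[2]='e' vs s[4]='e' (match)
Palindrome: Yes


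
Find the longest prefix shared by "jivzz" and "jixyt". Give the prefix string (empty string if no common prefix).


String 1: 'jivzz'
String 2: 'jixyt'
Compare position by position:
pos 0: 'j' vs 'j' match
pos 1: 'i' vs 'i' match
pos 2: 'v' vs 'x' differ -> stop
Longest common prefix: "ji" (length 2)


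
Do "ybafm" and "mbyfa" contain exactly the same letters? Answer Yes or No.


String 1: 'ybafm' -> sorted: 'abfmy'
String 2: 'mbyfa' -> sorted: 'abfmy'
Compare sorted forms: 'abfmy' == 'abfmy'
Anagram: Yes


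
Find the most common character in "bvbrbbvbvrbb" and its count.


Input: 'bvbrbbvbvrbb'
Operation: tally each character
Counts: 'b':7, 'r':2, 'v':3
Maximum: 'b' appears 7 times


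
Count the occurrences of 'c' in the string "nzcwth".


Input string: 'nzcwth'
Target character: 'c'
Scan each position: s[2]='c'
Matches found at indices: 2
Total: 1


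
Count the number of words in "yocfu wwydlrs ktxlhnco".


Input string: 'yocfu wwydlrs ktxlhnco'
Operation: split by spaces
Words found: 'yocfu', 'wwydlrs', 'ktxlhnco'
Word count: 3


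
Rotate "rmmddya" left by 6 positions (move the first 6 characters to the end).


Input: 'rmmddya', shift = 6
Operation: split at index 6 and swap parts
Front part s[0:6] = 'rmmddy'
Back part s[6:] = 'a'
Rotated = back + front = 'a' + 'rmmddy'
Result: armmddy


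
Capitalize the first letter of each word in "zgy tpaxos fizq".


Input string: 'zgy tpaxos fizq'
Operation: capitalize first letter of each word
Word transformations: 'zgy'->'Zgy', 'tpaxos'->'Tpaxos', 'fizq'->'Fizq'
Result: Zgy Tpaxos Fizq


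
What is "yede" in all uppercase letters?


Input string: 'yede'
Operation: convert each letter to uppercase
Mapping: 'y'->'Y', 'e'->'E', 'd'->'D', 'e'->'E'
Result: YEDE


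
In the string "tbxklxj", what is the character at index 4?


Input string: 'tbxklxj'
Operation: get character at index 4
Index mapping: s[0]='t', s[1]='b', s[2]='x', s[3]='k', s[4]='l'
Result: 'l'


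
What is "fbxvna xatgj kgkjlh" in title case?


Input string: 'fbxvna xatgj kgkjlh'
Operation: capitalize first letter of each word
Word transformations: 'fbxvna'->'Fbxvna', 'xatgj'->'Xatgj', 'kgkjlh'->'Kgkjlh'
Result: Fbxvna Xatgj Kgkjlh


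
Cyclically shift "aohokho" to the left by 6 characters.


Input: 'aohokho', shift = 6
Operation: split at index 6 and swap parts
Front part s[0:6] = 'aohokh'
Back part s[6:] = 'o'
Rotated = back + front = 'o' + 'aohokh'
Result: oaohokh


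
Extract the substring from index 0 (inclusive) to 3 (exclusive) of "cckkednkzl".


Input string: 'cckkednkzl'
Operation: slice [0:3]
Extract characters: s[0]='c', s[1]='c', s[2]='k'
Result: cck


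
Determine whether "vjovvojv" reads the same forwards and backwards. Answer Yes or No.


Input string: 'vjovvojv'
Reversed: 'vjovvojv'
Compare pairs: s[0]='v' vs s[7]='v' (match), s[1]='j' vs s[6]='j' (match), s[2]='o' vs s[5]='o' (match), s[3]='v' vs s[4]='v' (match)
Palindrome: Yes


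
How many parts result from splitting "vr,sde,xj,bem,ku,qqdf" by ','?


Input string: 'vr,sde,xj,bem,ku,qqdf'
Delimiter: ','
Split result: 'vr', 'sde', 'xj', 'bem', 'ku', 'qqdf'
Number of parts: 6


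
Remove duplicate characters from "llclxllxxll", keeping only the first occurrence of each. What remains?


Input: 'llclxllxxll'
Operation: keep first occurrence of each character
Scan: s[0]='l' new -> keep; s[1]='l' seen -> skip; s[2]='c' new -> keep; s[3]='l' seen -> skip; s[4]='x' new -> keep; s[5]='l' seen -> skip; s[6]='l' seen -> skip; s[7]='x' seen -> skip; s[8]='x' seen -> skip; s[9]='l' seen -> skip; s[10]='l' seen -> skip
Result: lcx


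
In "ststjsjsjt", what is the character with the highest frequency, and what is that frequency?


Input: 'ststjsjsjt'
Operation: tally each character
Counts: 'j':3, 's':4, 't':3
Maximum: 's' appears 4 times


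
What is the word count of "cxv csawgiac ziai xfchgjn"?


Input string: 'cxv csawgiac ziai xfchgjn'
Operation: split by spaces
Words found: 'cxv', 'csawgiac', 'ziai', 'xfchgjn'
Word count: 4


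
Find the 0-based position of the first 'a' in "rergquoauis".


Input string: 'rergquoauis'
Target: 'a'
Scanning left to right: s[0]='r', s[1]='e', s[2]='r', s[3]='g', s[4]='q', s[5]='u', s[6]='o', s[7]='a'
First match at index: 7


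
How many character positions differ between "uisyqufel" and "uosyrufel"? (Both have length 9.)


String 1: 'uisyqufel'
String 2: 'uosyrufel'
Compare each position: pos 0: 'u'=='u', pos 1: 'i'!='o', pos 2: 's'=='s', pos 3: 'y'=='y', pos 4: 'q'!='r', pos 5: 'u'=='u', pos 6: 'f'=='f', pos 7: 'e'=='e', pos 8: 'l'=='l'
Differing positions: 2
Hamming distance: 2


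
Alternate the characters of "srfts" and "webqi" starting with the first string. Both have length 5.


String 1: 'srfts'
String 2: 'webqi'
Operation: alternate characters
Pairs: 's'+'w', 'r'+'e', 'f'+'b', 't'+'q', 's'+'i'
Result: swrefbtqsi


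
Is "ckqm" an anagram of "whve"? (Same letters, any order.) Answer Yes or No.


String 1: 'whve' -> sorted: 'ehvw'
String 2: 'ckqm' -> sorted: 'ckmq'
Compare sorted forms: 'ehvw' != 'ckmq'
Anagram: No


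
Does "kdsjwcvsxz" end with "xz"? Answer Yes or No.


Input string: 'kdsjwcvsxz'
Suffix to check: 'xz'
Last 2 characters of input: 'xz'
Match: True
Result: Yes


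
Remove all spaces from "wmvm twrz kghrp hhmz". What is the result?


Input string: 'wmvm twrz kghrp hhmz'
Operation: remove all spaces
Words: 'wmvm', 'twrz', 'kghrp', 'hhmz'
Join without spaces: wmvmtwrzkghrphhmz


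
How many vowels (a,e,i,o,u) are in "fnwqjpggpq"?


Input string: 'fnwqjpggpq'
Operation: count vowels (a, e, i, o, u)
Scan: s[0]='f', s[1]='n', s[2]='w', s[3]='q', s[4]='j', s[5]='p', s[6]='g', s[7]='g', s[8]='p', s[9]='q'
Vowels found: 0
Result: 0


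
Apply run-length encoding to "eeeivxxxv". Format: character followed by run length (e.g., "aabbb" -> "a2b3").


Input: 'eeeivxxxv'
Operation: identify consecutive runs
Runs: 'eee' -> e3, 'i' -> i1, 'v' -> v1, 'xxx' -> x3, 'v' -> v1
Encoded: e3i1v1x3v1


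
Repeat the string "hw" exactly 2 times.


Input string: 'hw'
Operation: repeat 2 times
Concatenation: 'hw' + 'hw'
Result: hwhw


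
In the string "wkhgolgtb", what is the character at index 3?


Input string: 'wkhgolgtb'
Operation: get character at index 3
Index mapping: s[0]='w', s[1]='k', s[2]='h', s[3]='g'
Result: 'g'


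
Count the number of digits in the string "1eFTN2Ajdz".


Input string: '1eFTN2Ajdz'
Operation: count digit characters (0-9)
Scan: '1'(digit), 'e', 'F', 'T', 'N', '2'(digit), 'A', 'j', 'd', 'z'
Digits found: 2
Result: 2


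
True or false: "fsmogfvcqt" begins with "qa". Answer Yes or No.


Input string: 'fsmogfvcqt'
Prefix to check: 'qa'
First 2 characters of input: 'fs'
Match: False
Result: No


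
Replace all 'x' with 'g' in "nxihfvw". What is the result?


Input string: 'nxihfvw'
Operation: replace 'x' with 'g'
Positions of 'x': 1
After replacement: ngihfvw


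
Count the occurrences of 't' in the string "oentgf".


Input string: 'oentgf'
Target character: 't'
Scan each position: s[3]='t'
Matches found at indices: 3
Total: 1


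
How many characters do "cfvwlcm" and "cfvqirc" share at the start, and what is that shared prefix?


String 1: 'cfvwlcm'
String 2: 'cfvqirc'
Compare position by position:
pos 0: 'c' vs 'c' match
pos 1: 'f' vs 'f' match
pos 2: 'v' vs 'v' match
pos 3: 'w' vs 'q' differ -> stop
Longest common prefix: "cfv" (length 3)


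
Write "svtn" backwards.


Input string: 'svtn'
Operation: reverse character order
Original order: 's' -> 'v' -> 't' -> 'n'
Reversed order: 'n' -> 't' -> 'v' -> 's'
Result: ntvs


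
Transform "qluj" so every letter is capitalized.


Input string: 'qluj'
Operation: convert each letter to uppercase
Mapping: 'q'->'Q', 'l'->'L', 'u'->'U', 'j'->'J'
Result: QLUJ


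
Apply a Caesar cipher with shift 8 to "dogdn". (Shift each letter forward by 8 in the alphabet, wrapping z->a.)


Input: 'dogdn', shift = 8
Operation: for each letter, (position + 8) mod 26
Mapping: 'd'(3+8=11)->'l', 'o'(14+8=22)->'w', 'g'(6+8=14)->'o', 'd'(3+8=11)->'l', 'n'(13+8=21)->'v'
Result: lwolv


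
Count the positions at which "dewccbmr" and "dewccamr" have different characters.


String 1: 'dewccbmr'
String 2: 'dewccamr'
Compare each position: pos 0: 'd'=='d', pos 1: 'e'=='e', pos 2: 'w'=='w', pos 3: 'c'=='c', pos 4: 'c'=='c', pos 5: 'b'!='a', pos 6: 'm'=='m', pos 7: 'r'=='r'
Differing positions: 1
Hamming distance: 1


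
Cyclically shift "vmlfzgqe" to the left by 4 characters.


Input: 'vmlfzgqe', shift = 4
Operation: split at index 4 and swap parts
Front part s[0:4] = 'vmlf'
Back part s[4:] = 'zgqe'
Rotated = back + front = 'zgqe' + 'vmlf'
Result: zgqevmlf


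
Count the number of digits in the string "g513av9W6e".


Input string: 'g513av9W6e'
Operation: count digit characters (0-9)
Scan: 'g', '5'(digit), '1'(digit), '3'(digit), 'a', 'v', '9'(digit), 'W', '6'(digit), 'e'
Digits found: 5
Result: 5


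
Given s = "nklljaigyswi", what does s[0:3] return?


Input string: 'nklljaigyswi'
Operation: slice [0:3]
Extract characters: s[0]='n', s[1]='k', s[2]='l'
Result: nkl


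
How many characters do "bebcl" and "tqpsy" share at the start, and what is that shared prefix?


String 1: 'bebcl'
String 2: 'tqpsy'
Compare position by position:
pos 0: 'b' vs 't' differ -> stop
Longest common prefix: "" (length 0)


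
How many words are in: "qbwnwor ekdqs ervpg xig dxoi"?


Input string: 'qbwnwor ekdqs ervpg xig dxoi'
Operation: split by spaces
Words found: 'qbwnwor', 'ekdqs', 'ervpg', 'xig', 'dxoi'
Word count: 5


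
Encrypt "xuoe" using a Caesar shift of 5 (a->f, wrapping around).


Input: 'xuoe', shift = 5
Operation: for each letter, (position + 5) mod 26
Mapping: 'x'(23+5=28, 28 mod 26=2)->'c', 'u'(20+5=25)->'z', 'o'(14+5=19)->'t', 'e'(4+5=9)->'j'
Result: cztj


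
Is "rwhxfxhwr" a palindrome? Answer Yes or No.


Input string: 'rwhxfxhwr'
Reversed: 'rwhxfxhwr'
Compare pairs: s[0]='r' vs s[8]='r' (match), s[1]='w' vs s[7]='w' (match), s[2]='h' vs s[6]='h' (match), s[3]='x' vs s[5]='x' (match)
Palindrome: Yes


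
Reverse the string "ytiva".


Input string: 'ytiva'
Operation: reverse character order
Original order: 'y' -> 't' -> 'i' -> 'v' -> 'a'
Reversed order: 'a' -> 'v' -> 'i' -> 't' -> 'y'
Result: avity


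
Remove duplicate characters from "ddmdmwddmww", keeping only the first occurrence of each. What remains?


Input: 'ddmdmwddmww'
Operation: keep first occurrence of each character
Scan: s[0]='d' new -> keep; s[1]='d' seen -> skip; s[2]='m' new -> keep; s[3]='d' seen -> skip; s[4]='m' seen -> skip; s[5]='w' new -> keep; s[6]='d' seen -> skip; s[7]='d' seen -> skip; s[8]='m' seen -> skip; s[9]='w' seen -> skip; s[10]='w' seen -> skip
Result: dmw


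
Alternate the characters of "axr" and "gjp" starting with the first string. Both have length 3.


String 1: 'axr'
String 2: 'gjp'
Operation: alternate characters
Pairs: 'a'+'g', 'x'+'j', 'r'+'p'
Result: agxjrp


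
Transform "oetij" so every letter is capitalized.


Input string: 'oetij'
Operation: convert each letter to uppercase
Mapping: 'o'->'O', 'e'->'E', 't'->'T', 'i'->'I', 'j'->'J'
Result: OETIJ


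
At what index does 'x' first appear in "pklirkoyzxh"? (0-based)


Input string: 'pklirkoyzxh'
Target: 'x'
Scanning left to right: s[0]='p', s[1]='k', s[2]='l', s[3]='i', s[4]='r', s[5]='k', s[6]='o', s[7]='y', s[8]='z', s[9]='x'
First match at index: 9


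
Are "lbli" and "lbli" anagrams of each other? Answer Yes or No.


String 1: 'lbli' -> sorted: 'bill'
String 2: 'lbli' -> sorted: 'bill'
Compare sorted forms: 'bill' == 'bill'
Anagram: Yes


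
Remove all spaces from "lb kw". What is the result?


Input string: 'lb kw'
Operation: remove all spaces
Words: 'lb', 'kw'
Join without spaces: lbkw


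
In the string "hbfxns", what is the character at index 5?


Input string: 'hbfxns'
Operation: get character at index 5
Index mapping: s[0]='h', s[1]='b', s[2]='f', s[3]='x', s[4]='n', s[5]='s'
Result: 's'


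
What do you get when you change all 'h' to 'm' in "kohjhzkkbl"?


Input string: 'kohjhzkkbl'
Operation: replace 'h' with 'm'
Positions of 'h': 2, 4
After replacement: komjmzkkbl


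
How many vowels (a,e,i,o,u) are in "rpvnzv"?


Input string: 'rpvnzv'
Operation: count vowels (a, e, i, o, u)
Scan: s[0]='r', s[1]='p', s[2]='v', s[3]='n', s[4]='z', s[5]='v'
Vowels found: 0
Result: 0


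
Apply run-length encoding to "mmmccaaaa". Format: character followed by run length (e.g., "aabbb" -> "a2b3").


Input: 'mmmccaaaa'
Operation: identify consecutive runs
Runs: 'mmm' -> m3, 'cc' -> c2, 'aaaa' -> a4
Encoded: m3c2a4


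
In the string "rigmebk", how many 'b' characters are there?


Input string: 'rigmebk'
Target character: 'b'
Scan each position: s[5]='b'
Matches found at indices: 5
Total: 1


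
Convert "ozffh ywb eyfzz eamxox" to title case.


Input string: 'ozffh ywb eyfzz eamxox'
Operation: capitalize first letter of each word
Word transformations: 'ozffh'->'Ozffh', 'ywb'->'Ywb', 'eyfzz'->'Eyfzz', 'eamxox'->'Eamxox'
Result: Ozffh Ywb Eyfzz Eamxox


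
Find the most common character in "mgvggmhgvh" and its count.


Input: 'mgvggmhgvh'
Operation: tally each character
Counts: 'g':4, 'h':2, 'm':2, 'v':2
Maximum: 'g' appears 4 times


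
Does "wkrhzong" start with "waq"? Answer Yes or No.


Input string: 'wkrhzong'
Prefix to check: 'waq'
First 3 characters of input: 'wkr'
Match: False
Result: No


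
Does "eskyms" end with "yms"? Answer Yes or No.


Input string: 'eskyms'
Suffix to check: 'yms'
Last 3 characters of input: 'yms'
Match: True
Result: Yes


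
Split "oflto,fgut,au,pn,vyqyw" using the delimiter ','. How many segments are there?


Input string: 'oflto,fgut,au,pn,vyqyw'
Delimiter: ','
Split result: 'oflto', 'fgut', 'au', 'pn', 'vyqyw'
Number of parts: 5


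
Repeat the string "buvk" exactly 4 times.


Input string: 'buvk'
Operation: repeat 4 times
Concatenation: 'buvk' + 'buvk' + 'buvk' + 'buvk'
Result: buvkbuvkbuvkbuvk


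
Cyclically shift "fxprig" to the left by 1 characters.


Input: 'fxprig', shift = 1
Operation: split at index 1 and swap parts
Front part s[0:1] = 'f'
Back part s[1:] = 'xprig'
Rotated = back + front = 'xprig' + 'f'
Result: xprigf


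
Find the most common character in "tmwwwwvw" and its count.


Input: 'tmwwwwvw'
Operation: tally each character
Counts: 'm':1, 't':1, 'v':1, 'w':5
Maximum: 'w' appears 5 times


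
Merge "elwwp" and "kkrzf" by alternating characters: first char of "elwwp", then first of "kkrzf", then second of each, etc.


String 1: 'elwwp'
String 2: 'kkrzf'
Operation: alternate characters
Pairs: 'e'+'k', 'l'+'k', 'w'+'r', 'w'+'z', 'p'+'f'
Result: eklkwrwzpf


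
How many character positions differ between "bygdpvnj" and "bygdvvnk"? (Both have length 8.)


String 1: 'bygdpvnj'
String 2: 'bygdvvnk'
Compare each position: pos 0: 'b'=='b', pos 1: 'y'=='y', pos 2: 'g'=='g', pos 3: 'd'=='d', pos 4: 'p'!='v', pos 5: 'v'=='v', pos 6: 'n'=='n', pos 7: 'j'!='k'
Differing positions: 2
Hamming distance: 2


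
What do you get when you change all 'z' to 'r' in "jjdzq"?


Input string: 'jjdzq'
Operation: replace 'z' with 'r'
Positions of 'z': 3
After replacement: jjdrq


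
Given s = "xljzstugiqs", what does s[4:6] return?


Input string: 'xljzstugiqs'
Operation: slice [4:6]
Extract characters: s[4]='s', s[5]='t'
Result: st


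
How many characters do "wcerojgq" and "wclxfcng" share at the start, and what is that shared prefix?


String 1: 'wcerojgq'
String 2: 'wclxfcng'
Compare position by position:
pos 0: 'w' vs 'w' match
pos 1: 'c' vs 'c' match
pos 2: 'e' vs 'l' differ -> stop
Longest common prefix: "wc" (length 2)


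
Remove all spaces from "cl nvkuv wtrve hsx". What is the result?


Input string: 'cl nvkuv wtrve hsx'
Operation: remove all spaces
Words: 'cl', 'nvkuv', 'wtrve', 'hsx'
Join without spaces: clnvkuvwtrvehsx


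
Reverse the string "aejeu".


Input string: 'aejeu'
Operation: reverse character order
Original order: 'a' -> 'e' -> 'j' -> 'e' -> 'u'
Reversed order: 'u' -> 'e' -> 'j' -> 'e' -> 'a'
Result: uejea


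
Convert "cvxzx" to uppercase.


Input string: 'cvxzx'
Operation: convert each letter to uppercase
Mapping: 'c'->'C', 'v'->'V', 'x'->'X', 'z'->'Z', 'x'->'X'
Result: CVXZX


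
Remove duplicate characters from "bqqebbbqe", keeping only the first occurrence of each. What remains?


Input: 'bqqebbbqe'
Operation: keep first occurrence of each character
Scan: s[0]='b' new -> keep; s[1]='q' new -> keep; s[2]='q' seen -> skip; s[3]='e' new -> keep; s[4]='b' seen -> skip; s[5]='b' seen -> skip; s[6]='b' seen -> skip; s[7]='q' seen -> skip; s[8]='e' seen -> skip
Result: bqe


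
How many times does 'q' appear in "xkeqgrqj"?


Input string: 'xkeqgrqj'
Target character: 'q'
Scan each position: s[3]='q', s[6]='q'
Matches found at indices: 3, 6
Total: 2


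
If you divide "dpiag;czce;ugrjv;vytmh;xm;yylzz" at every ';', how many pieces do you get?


Input string: 'dpiag;czce;ugrjv;vytmh;xm;yylzz'
Delimiter: ';'
Split result: 'dpiag', 'czce', 'ugrjv', 'vytmh', 'xm', 'yylzz'
Number of parts: 6


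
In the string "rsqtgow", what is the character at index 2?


Input string: 'rsqtgow'
Operation: get character at index 2
Index mapping: s[0]='r', s[1]='s', s[2]='q'
Result: 'q'


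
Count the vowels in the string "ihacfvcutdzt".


Input string: 'ihacfvcutdzt'
Operation: count vowels (a, e, i, o, u)
Scan: s[0]='i' (vowel), s[1]='h', s[2]='a' (vowel), s[3]='c', s[4]='f', s[5]='v', s[6]='c', s[7]='u' (vowel), s[8]='t', s[9]='d', s[10]='z', s[11]='t'
Vowels found: 3
Result: 3


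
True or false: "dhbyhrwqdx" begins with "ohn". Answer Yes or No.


Input string: 'dhbyhrwqdx'
Prefix to check: 'ohn'
First 3 characters of input: 'dhb'
Match: False
Result: No


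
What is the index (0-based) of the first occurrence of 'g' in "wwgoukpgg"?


Input string: 'wwgoukpgg'
Target: 'g'
Scanning left to right: s[0]='w', s[1]='w', s[2]='g'
First match at index: 2


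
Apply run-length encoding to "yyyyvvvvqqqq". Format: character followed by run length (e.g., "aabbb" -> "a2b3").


Input: 'yyyyvvvvqqqq'
Operation: identify consecutive runs
Runs: 'yyyy' -> y4, 'vvvv' -> v4, 'qqqq' -> q4
Encoded: y4v4q4


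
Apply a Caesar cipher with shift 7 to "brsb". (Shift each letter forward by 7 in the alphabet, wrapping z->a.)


Input: 'brsb', shift = 7
Operation: for each letter, (position + 7) mod 26
Mapping: 'b'(1+7=8)->'i', 'r'(17+7=24)->'y', 's'(18+7=25)->'z', 'b'(1+7=8)->'i'
Result: iyzi


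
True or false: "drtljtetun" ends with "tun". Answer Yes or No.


Input string: 'drtljtetun'
Suffix to check: 'tun'
Last 3 characters of input: 'tun'
Match: True
Result: Yes


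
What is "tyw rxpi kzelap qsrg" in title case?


Input string: 'tyw rxpi kzelap qsrg'
Operation: capitalize first letter of each word
Word transformations: 'tyw'->'Tyw', 'rxpi'->'Rxpi', 'kzelap'->'Kzelap', 'qsrg'->'Qsrg'
Result: Tyw Rxpi Kzelap Qsrg


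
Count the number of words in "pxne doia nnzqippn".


Input string: 'pxne doia nnzqippn'
Operation: split by spaces
Words found: 'pxne', 'doia', 'nnzqippn'
Word count: 3


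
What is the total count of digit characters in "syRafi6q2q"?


Input string: 'syRafi6q2q'
Operation: count digit characters (0-9)
Scan: 's', 'y', 'R', 'a', 'f', 'i', '6'(digit), 'q', '2'(digit), 'q'
Digits found: 2
Result: 2


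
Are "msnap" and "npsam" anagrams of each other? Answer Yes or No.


String 1: 'msnap' -> sorted: 'amnps'
String 2: 'npsam' -> sorted: 'amnps'
Compare sorted forms: 'amnps' == 'amnps'
Anagram: Yes


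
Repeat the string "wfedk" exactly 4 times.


Input string: 'wfedk'
Operation: repeat 4 times
Concatenation: 'wfedk' + 'wfedk' + 'wfedk' + 'wfedk'
Result: wfedkwfedkwfedkwfedk


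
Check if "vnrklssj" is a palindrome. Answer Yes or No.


Input string: 'vnrklssj'
Reversed: 'jsslkrnv'
Compare pairs: s[0]='v' vs s[7]='j' (mismatch), s[1]='n' vs s[6]='s' (mismatch), s[2]='r' vs s[5]='s' (mismatch), s[3]='k' vs s[4]='l' (mismatch)
Palindrome: No


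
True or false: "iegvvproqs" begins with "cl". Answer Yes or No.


Input string: 'iegvvproqs'
Prefix to check: 'cl'
First 2 characters of input: 'ie'
Match: False
Result: No


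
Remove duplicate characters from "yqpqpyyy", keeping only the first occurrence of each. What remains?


Input: 'yqpqpyyy'
Operation: keep first occurrence of each character
Scan: s[0]='y' new -> keep; s[1]='q' new -> keep; s[2]='p' new -> keep; s[3]='q' seen -> skip; s[4]='p' seen -> skip; s[5]='y' seen -> skip; s[6]='y' seen -> skip; s[7]='y' seen -> skip
Result: yqp


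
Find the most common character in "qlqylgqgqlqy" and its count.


Input: 'qlqylgqgqlqy'
Operation: tally each character
Counts: 'g':2, 'l':3, 'q':5, 'y':2
Maximum: 'q' appears 5 times


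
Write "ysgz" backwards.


Input string: 'ysgz'
Operation: reverse character order
Original order: 'y' -> 's' -> 'g' -> 'z'
Reversed order: 'z' -> 'g' -> 's' -> 'y'
Result: zgsy


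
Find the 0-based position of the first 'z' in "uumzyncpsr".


Input string: 'uumzyncpsr'
Target: 'z'
Scanning left to right: s[0]='u', s[1]='u', s[2]='m', s[3]='z'
First match at index: 3


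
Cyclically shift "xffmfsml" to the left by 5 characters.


Input: 'xffmfsml', shift = 5
Operation: split at index 5 and swap parts
Front part s[0:5] = 'xffmf'
Back part s[5:] = 'sml'
Rotated = back + front = 'sml' + 'xffmf'
Result: smlxffmf


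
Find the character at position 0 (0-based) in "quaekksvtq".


Input string: 'quaekksvtq'
Operation: get character at index 0
Index mapping: s[0]='q'
Result: 'q'


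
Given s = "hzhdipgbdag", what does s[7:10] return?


Input string: 'hzhdipgbdag'
Operation: slice [7:10]
Extract characters: s[7]='b', s[8]='d', s[9]='a'
Result: bda


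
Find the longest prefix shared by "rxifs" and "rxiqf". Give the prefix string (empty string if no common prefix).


String 1: 'rxifs'
String 2: 'rxiqf'
Compare position by position:
pos 0: 'r' vs 'r' match
pos 1: 'x' vs 'x' match
pos 2: 'i' vs 'i' match
pos 3: 'f' vs 'q' differ -> stop
Longest common prefix: "rxi" (length 3)


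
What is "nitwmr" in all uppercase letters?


Input string: 'nitwmr'
Operation: convert each letter to uppercase
Mapping: 'n'->'N', 'i'->'I', 't'->'T', 'w'->'W', 'm'->'M', 'r'->'R'
Result: NITWMR


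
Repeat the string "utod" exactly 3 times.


Input string: 'utod'
Operation: repeat 3 times
Concatenation: 'utod' + 'utod' + 'utod'
Result: utodutodutod


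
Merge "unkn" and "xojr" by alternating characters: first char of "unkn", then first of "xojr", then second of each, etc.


String 1: 'unkn'
String 2: 'xojr'
Operation: alternate characters
Pairs: 'u'+'x', 'n'+'o', 'k'+'j', 'n'+'r'
Result: uxnokjnr


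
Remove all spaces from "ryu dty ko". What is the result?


Input string: 'ryu dty ko'
Operation: remove all spaces
Words: 'ryu', 'dty', 'ko'
Join without spaces: ryudtyko


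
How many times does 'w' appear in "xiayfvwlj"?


Input string: 'xiayfvwlj'
Target character: 'w'
Scan each position: s[6]='w'
Matches found at indices: 6
Total: 1


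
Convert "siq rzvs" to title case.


Input string: 'siq rzvs'
Operation: capitalize first letter of each word
Word transformations: 'siq'->'Siq', 'rzvs'->'Rzvs'
Result: Siq Rzvs


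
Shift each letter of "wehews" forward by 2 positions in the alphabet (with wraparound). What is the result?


Input: 'wehews', shift = 2
Operation: for each letter, (position + 2) mod 26
Mapping: 'w'(22+2=24)->'y', 'e'(4+2=6)->'g', 'h'(7+2=9)->'j', 'e'(4+2=6)->'g', 'w'(22+2=24)->'y', 's'(18+2=20)->'u'
Result: ygjgyu


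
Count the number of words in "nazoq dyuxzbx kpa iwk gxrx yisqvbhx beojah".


Input string: 'nazoq dyuxzbx kpa iwk gxrx yisqvbhx beojah'
Operation: split by spaces
Words found: 'nazoq', 'dyuxzbx', 'kpa', 'iwk', 'gxrx', 'yisqvbhx', 'beojah'
Word count: 7


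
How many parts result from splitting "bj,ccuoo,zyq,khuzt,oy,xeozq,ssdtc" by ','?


Input string: 'bj,ccuoo,zyq,khuzt,oy,xeozq,ssdtc'
Delimiter: ','
Split result: 'bj', 'ccuoo', 'zyq', 'khuzt', 'oy', 'xeozq', 'ssdtc'
Number of parts: 7


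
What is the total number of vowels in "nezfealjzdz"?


Input string: 'nezfealjzdz'
Operation: count vowels (a, e, i, o, u)
Scan: s[0]='n', s[1]='e' (vowel), s[2]='z', s[3]='f', s[4]='e' (vowel), s[5]='a' (vowel), s[6]='l', s[7]='j', s[8]='z', s[9]='d', s[10]='z'
Vowels found: 3
Result: 3


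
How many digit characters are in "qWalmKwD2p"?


Input string: 'qWalmKwD2p'
Operation: count digit characters (0-9)
Scan: 'q', 'W', 'a', 'l', 'm', 'K', 'w', 'D', '2'(digit), 'p'
Digits found: 1
Result: 1


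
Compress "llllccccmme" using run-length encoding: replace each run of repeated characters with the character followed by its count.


Input: 'llllccccmme'
Operation: identify consecutive runs
Runs: 'llll' -> l4, 'cccc' -> c4, 'mm' -> m2, 'e' -> e1
Encoded: l4c4m2e1


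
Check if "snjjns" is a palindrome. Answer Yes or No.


Input string: 'snjjns'
Reversed: 'snjjns'
Compare pairs: s[0]='s' vs s[5]='s' (match), s[1]='n' vs s[4]='n' (match), s[2]='j' vs s[3]='j' (match)
Palindrome: Yes


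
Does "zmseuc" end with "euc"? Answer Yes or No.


Input string: 'zmseuc'
Suffix to check: 'euc'
Last 3 characters of input: 'euc'
Match: True
Result: Yes


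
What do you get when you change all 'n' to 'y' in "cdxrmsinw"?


Input string: 'cdxrmsinw'
Operation: replace 'n' with 'y'
Positions of 'n': 7
After replacement: cdxrmsiyw


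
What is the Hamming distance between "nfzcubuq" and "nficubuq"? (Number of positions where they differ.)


String 1: 'nfzcubuq'
String 2: 'nficubuq'
Compare each position: pos 0: 'n'=='n', pos 1: 'f'=='f', pos 2: 'z'!='i', pos 3: 'c'=='c', pos 4: 'u'=='u', pos 5: 'b'=='b', pos 6: 'u'=='u', pos 7: 'q'=='q'
Differing positions: 1
Hamming distance: 1


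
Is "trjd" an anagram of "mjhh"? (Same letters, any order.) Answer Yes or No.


String 1: 'mjhh' -> sorted: 'hhjm'
String 2: 'trjd' -> sorted: 'djrt'
Compare sorted forms: 'hhjm' != 'djrt'
Anagram: No


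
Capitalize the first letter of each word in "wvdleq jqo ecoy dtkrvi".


Input string: 'wvdleq jqo ecoy dtkrvi'
Operation: capitalize first letter of each word
Word transformations: 'wvdleq'->'Wvdleq', 'jqo'->'Jqo', 'ecoy'->'Ecoy', 'dtkrvi'->'Dtkrvi'
Result: Wvdleq Jqo Ecoy Dtkrvi
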